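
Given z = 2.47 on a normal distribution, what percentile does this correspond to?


CDF(z) = 0.5 * (1 + erf(z/sqrt(2)))
erf(1.7466) = 0.9865
CDF = 0.9932
Percentile rank = 0.9932 * 100 = 99.32

99.32


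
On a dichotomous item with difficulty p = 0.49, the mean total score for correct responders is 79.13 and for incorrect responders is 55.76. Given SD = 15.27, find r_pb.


q = 1 - p = 0.51
rpb = ((M1 - M0) / SD) * sqrt(p * q)
rpb = ((79.13 - 55.76) / 15.27) * sqrt(0.49 * 0.51)
rpb = 0.7651

0.7651


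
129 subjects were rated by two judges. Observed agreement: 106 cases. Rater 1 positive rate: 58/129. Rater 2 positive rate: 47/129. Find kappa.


P_o = 106/129 = 0.821705
P_e = (58*47 + 71*82) / 16641 = 0.513671
kappa = (P_o - P_e) / (1 - P_e)
kappa = (0.821705 - 0.513671) / (1 - 0.513671)
kappa = 0.6334

0.6334


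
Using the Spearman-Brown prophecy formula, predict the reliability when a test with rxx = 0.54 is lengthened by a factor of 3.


r_new = (n * rxx) / (1 + (n-1) * rxx)
r_new = (3 * 0.54) / (1 + 2 * 0.54)
r_new = 1.62 / 2.08
r_new = 0.7788

0.7788


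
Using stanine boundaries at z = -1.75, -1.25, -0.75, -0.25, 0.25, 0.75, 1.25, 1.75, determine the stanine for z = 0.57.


Stanine boundaries: [-1.75, -1.25, -0.75, -0.25, 0.25, 0.75, 1.25, 1.75]
z = 0.57
Check each boundary:
  z >= -1.75 -> could be stanine 2
  z >= -1.25 -> could be stanine 3
  z >= -0.75 -> could be stanine 4
  z >= -0.25 -> could be stanine 5
  z >= 0.25 -> could be stanine 6
  z < 0.75
  z < 1.25
  z < 1.75
Highest qualifying boundary gives stanine = 6

6


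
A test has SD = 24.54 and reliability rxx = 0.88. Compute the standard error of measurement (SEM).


SEM = SD * sqrt(1 - rxx)
SEM = 24.54 * sqrt(1 - 0.88)
SEM = 24.54 * sqrt(0.12) = 24.54 * 0.34641
SEM = 8.5009

8.5009


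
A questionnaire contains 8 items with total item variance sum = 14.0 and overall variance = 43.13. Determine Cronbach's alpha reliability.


alpha = (k/(k-1)) * (1 - sum(si^2)/s_total^2)
= (8/7) * (1 - 14.0/43.13)
alpha = 0.7719

0.7719


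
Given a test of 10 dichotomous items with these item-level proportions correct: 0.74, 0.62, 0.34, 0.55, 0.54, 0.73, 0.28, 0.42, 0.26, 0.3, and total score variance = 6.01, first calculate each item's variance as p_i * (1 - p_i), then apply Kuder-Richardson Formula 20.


For each item, compute p_i * q_i:
  Item 1: 0.74 * 0.26 = 0.1924
  Item 2: 0.62 * 0.38 = 0.2356
  Item 3: 0.34 * 0.66 = 0.2244
  Item 4: 0.55 * 0.45 = 0.2475
  Item 5: 0.54 * 0.46 = 0.2484
  Item 6: 0.73 * 0.27 = 0.1971
  Item 7: 0.28 * 0.72 = 0.2016
  Item 8: 0.42 * 0.58 = 0.2436
  Item 9: 0.26 * 0.74 = 0.1924
  Item 10: 0.3 * 0.7 = 0.21
Sum(p_i * q_i) = 0.1924 + 0.2356 + 0.2244 + 0.2475 + 0.2484 + 0.1971 + 0.2016 + 0.2436 + 0.1924 + 0.21 = 2.193
KR-20 = (k/(k-1)) * (1 - Sum(p_i*q_i) / Var_total)
= (10/9) * (1 - 2.193/6.01)
= 1.1111 * 0.6351
KR-20 = 0.7057

0.7057


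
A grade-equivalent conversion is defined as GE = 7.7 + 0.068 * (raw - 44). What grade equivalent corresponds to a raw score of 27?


raw - median = 27 - 44 = -17
slope * diff = 0.068 * -17 = -1.156
GE = 7.7 + -1.156
GE = 6.544

6.544


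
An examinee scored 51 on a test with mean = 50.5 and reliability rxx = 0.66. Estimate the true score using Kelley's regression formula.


T_est = rxx * X + (1 - rxx) * mean
T_est = 0.66 * 51 + 0.34 * 50.5
T_est = 33.66 + 17.17
T_est = 50.83

50.83


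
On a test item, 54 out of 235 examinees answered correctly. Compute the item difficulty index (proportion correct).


Item difficulty p = number correct / total examinees
p = 54 / 235
p = 0.2298

0.2298


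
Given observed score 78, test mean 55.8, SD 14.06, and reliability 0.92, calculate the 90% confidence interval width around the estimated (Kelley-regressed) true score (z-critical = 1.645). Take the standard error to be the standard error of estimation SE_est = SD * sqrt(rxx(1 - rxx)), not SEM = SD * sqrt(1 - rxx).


True score estimate = 0.92*78 + 0.08*55.8 = 76.224
SE_est = SD * sqrt(rxx * (1 - rxx)) = 14.06 * sqrt(0.92 * 0.08) = 14.06 * sqrt(0.0736) = 3.814382
CI = T_est +/- z * SE_est, so width = 2 * z * SE_est = 2 * 1.645 * 3.814382
Width = 12.5493

12.5493


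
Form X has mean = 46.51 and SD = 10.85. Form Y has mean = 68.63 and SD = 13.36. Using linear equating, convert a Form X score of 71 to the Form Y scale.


slope = SD_Y / SD_X = 13.36 / 10.85 ~ 1.2313
intercept = mean_Y - slope * mean_X = 68.63 - (13.36 / 10.85) * 46.51 ~ 11.3605
Y = slope * X + intercept. To avoid rounding drift from the rounded slope/intercept, evaluate the equivalent form Y = mean_Y + SD_Y * (X - mean_X) / SD_X at full precision:
Y = 68.63 + 13.36 * (71 - 46.51) / 10.85
Y = 68.63 + 13.36 * 24.49 / 10.85
Y = 68.63 + 327.1864 / 10.85
Y = 68.63 + 30.1554
Y = 98.7854

98.7854


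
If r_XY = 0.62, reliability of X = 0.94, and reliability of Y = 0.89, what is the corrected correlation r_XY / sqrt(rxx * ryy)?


r_corrected = rxy / sqrt(rxx * ryy)
= 0.62 / sqrt(0.94 * 0.89)
= 0.62 / sqrt(0.8366)
= 0.62 / 0.914658
r_corrected = 0.6778

0.6778


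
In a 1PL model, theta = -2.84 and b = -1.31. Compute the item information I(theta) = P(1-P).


P = 1/(1+exp(-(-2.84--1.31))) = 0.178
I = P*(1-P) = 0.178 * 0.822
I = 0.1463

0.1463


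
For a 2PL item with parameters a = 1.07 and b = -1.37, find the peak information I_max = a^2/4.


For 2PL, max info at theta = b = -1.37
I_max = a^2 / 4 = 1.07^2 / 4
= 1.1449 / 4
I_max = 0.2862

0.2862


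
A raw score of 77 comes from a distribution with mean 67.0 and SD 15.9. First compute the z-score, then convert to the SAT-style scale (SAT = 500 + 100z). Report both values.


z = (X - mean) / SD = (77 - 67.0) / 15.9
z = 10.0 / 15.9
z = 0.6289
SAT-scale = SAT = 500 + 100z
Carry z at full precision (z = 10.0 / 15.9) into the conversion:
SAT-scale = 500 + 100 * (10.0 / 15.9) = 500 + 1000 / 15.9
SAT-scale = 500 + 62.8931
SAT-scale = 562.8931

562.8931


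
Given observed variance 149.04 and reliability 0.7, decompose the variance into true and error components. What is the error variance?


var_true = rxx * var_obs = 0.7 * 149.04 = 104.328
var_error = var_obs - var_true
var_error = 149.04 - 104.328
var_error = 44.712

44.712


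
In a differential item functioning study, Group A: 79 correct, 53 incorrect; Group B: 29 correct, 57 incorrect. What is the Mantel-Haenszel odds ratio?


Odds_A = 79/53 = 1.4906
Odds_B = 29/57 = 0.5088
OR = Odds_A / Odds_B = 1.4906 / 0.5088
Exactly, OR = (79 * 57) / (53 * 29) = 4503 / 1537
OR = 2.9297

2.9297


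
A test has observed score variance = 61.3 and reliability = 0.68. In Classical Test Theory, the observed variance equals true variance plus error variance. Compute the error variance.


var_true = rxx * var_obs = 0.68 * 61.3 = 41.684
var_error = var_obs - var_true
var_error = 61.3 - 41.684
var_error = 19.616

19.616


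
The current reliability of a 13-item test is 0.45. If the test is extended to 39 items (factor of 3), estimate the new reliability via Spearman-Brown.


r_new = (n * rxx) / (1 + (n-1) * rxx)
r_new = (3 * 0.45) / (1 + 2 * 0.45)
r_new = 1.35 / 1.9
r_new = 0.7105

0.7105


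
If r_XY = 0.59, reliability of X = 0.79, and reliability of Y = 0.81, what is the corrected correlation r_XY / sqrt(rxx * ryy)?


r_corrected = rxy / sqrt(rxx * ryy)
= 0.59 / sqrt(0.79 * 0.81)
= 0.59 / sqrt(0.6399)
= 0.59 / 0.799937
r_corrected = 0.7376

0.7376


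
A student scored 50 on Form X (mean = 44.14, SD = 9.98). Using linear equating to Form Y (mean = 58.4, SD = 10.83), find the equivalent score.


slope = SD_Y / SD_X = 10.83 / 9.98 ~ 1.0852
intercept = mean_Y - slope * mean_X = 58.4 - (10.83 / 9.98) * 44.14 ~ 10.5006
Y = slope * X + intercept. To avoid rounding drift from the rounded slope/intercept, evaluate the equivalent form Y = mean_Y + SD_Y * (X - mean_X) / SD_X at full precision:
Y = 58.4 + 10.83 * (50 - 44.14) / 9.98
Y = 58.4 + 10.83 * 5.86 / 9.98
Y = 58.4 + 63.4638 / 9.98
Y = 58.4 + 6.3591
Y = 64.7591

64.7591


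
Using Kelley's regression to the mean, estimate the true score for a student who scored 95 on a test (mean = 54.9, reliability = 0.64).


T_est = rxx * X + (1 - rxx) * mean
T_est = 0.64 * 95 + 0.36 * 54.9
T_est = 60.8 + 19.764
T_est = 80.564

80.564


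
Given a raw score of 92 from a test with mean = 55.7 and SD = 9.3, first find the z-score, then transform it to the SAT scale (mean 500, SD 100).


z = (X - mean) / SD = (92 - 55.7) / 9.3
z = 36.3 / 9.3
z = 3.9032
SAT-scale = SAT = 500 + 100z
Carry z at full precision (z = 36.3 / 9.3) into the conversion:
SAT-scale = 500 + 100 * (36.3 / 9.3) = 500 + 3630 / 9.3
SAT-scale = 500 + 390.3226
SAT-scale = 890.3226

890.3226


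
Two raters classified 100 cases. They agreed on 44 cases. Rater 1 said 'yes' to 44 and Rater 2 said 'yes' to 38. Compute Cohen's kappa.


P_o = 44/100 = 0.44
P_e = (44*38 + 56*62) / 10000 = 0.5144
kappa = (P_o - P_e) / (1 - P_e)
kappa = (0.44 - 0.5144) / (1 - 0.5144)
kappa = -0.1532

-0.1532


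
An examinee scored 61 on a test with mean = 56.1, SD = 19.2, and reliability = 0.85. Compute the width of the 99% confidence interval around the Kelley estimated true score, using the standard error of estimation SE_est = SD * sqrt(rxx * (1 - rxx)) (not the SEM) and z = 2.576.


True score estimate = 0.85*61 + 0.15*56.1 = 60.265
SE_est = SD * sqrt(rxx * (1 - rxx)) = 19.2 * sqrt(0.85 * 0.15) = 19.2 * sqrt(0.1275) = 6.855771
CI = T_est +/- z * SE_est, so width = 2 * z * SE_est = 2 * 2.576 * 6.855771
Width = 35.3209

35.3209


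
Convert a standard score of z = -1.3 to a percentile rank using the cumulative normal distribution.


CDF(z) = 0.5 * (1 + erf(z/sqrt(2)))
erf(-0.9192) = -0.8064
CDF = 0.0968
Percentile rank = 0.0968 * 100 = 9.68

9.68


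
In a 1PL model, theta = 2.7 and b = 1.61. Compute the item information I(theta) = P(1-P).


P = 1/(1+exp(-(2.7-1.61))) = 0.7484
I = P*(1-P) = 0.7484 * 0.2516
I = 0.1883

0.1883


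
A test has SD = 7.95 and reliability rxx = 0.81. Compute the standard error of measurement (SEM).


SEM = SD * sqrt(1 - rxx)
SEM = 7.95 * sqrt(1 - 0.81)
SEM = 7.95 * sqrt(0.19) = 7.95 * 0.43589
SEM = 3.4653

3.4653


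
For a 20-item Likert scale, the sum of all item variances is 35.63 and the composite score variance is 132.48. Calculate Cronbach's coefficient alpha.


alpha = (k/(k-1)) * (1 - sum(si^2)/s_total^2)
= (20/19) * (1 - 35.63/132.48)
alpha = 0.7695

0.7695


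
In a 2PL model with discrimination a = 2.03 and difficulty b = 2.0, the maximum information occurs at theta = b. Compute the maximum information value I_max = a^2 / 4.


For 2PL, max info at theta = b = 2.0
I_max = a^2 / 4 = 2.03^2 / 4
= 4.1209 / 4
I_max = 1.0302

1.0302


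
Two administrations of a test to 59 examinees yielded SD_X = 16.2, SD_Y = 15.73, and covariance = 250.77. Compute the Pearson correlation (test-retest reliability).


r = cov(X,Y) / (SD_X * SD_Y)
r = 250.77 / (16.2 * 15.73)
r = 250.77 / 254.826
r = 0.9841

0.9841


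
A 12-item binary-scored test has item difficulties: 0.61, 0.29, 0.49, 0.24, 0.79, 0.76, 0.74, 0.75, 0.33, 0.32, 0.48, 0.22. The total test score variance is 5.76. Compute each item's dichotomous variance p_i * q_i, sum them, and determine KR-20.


For each item, compute p_i * q_i:
  Item 1: 0.61 * 0.39 = 0.2379
  Item 2: 0.29 * 0.71 = 0.2059
  Item 3: 0.49 * 0.51 = 0.2499
  Item 4: 0.24 * 0.76 = 0.1824
  Item 5: 0.79 * 0.21 = 0.1659
  Item 6: 0.76 * 0.24 = 0.1824
  Item 7: 0.74 * 0.26 = 0.1924
  Item 8: 0.75 * 0.25 = 0.1875
  Item 9: 0.33 * 0.67 = 0.2211
  Item 10: 0.32 * 0.68 = 0.2176
  Item 11: 0.48 * 0.52 = 0.2496
  Item 12: 0.22 * 0.78 = 0.1716
Sum(p_i * q_i) = 0.2379 + 0.2059 + 0.2499 + 0.1824 + 0.1659 + 0.1824 + 0.1924 + 0.1875 + 0.2211 + 0.2176 + 0.2496 + 0.1716 = 2.4642
KR-20 = (k/(k-1)) * (1 - Sum(p_i*q_i) / Var_total)
= (12/11) * (1 - 2.4642/5.76)
= 1.0909 * 0.5722
KR-20 = 0.6242

0.6242


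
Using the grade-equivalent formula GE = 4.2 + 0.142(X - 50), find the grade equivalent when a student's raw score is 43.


raw - median = 43 - 50 = -7
slope * diff = 0.142 * -7 = -0.994
GE = 4.2 + -0.994
GE = 3.206

3.206


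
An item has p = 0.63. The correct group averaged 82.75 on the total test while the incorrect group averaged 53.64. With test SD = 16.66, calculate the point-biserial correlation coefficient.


q = 1 - p = 0.37
rpb = ((M1 - M0) / SD) * sqrt(p * q)
rpb = ((82.75 - 53.64) / 16.66) * sqrt(0.63 * 0.37)
rpb = 0.8436

0.8436


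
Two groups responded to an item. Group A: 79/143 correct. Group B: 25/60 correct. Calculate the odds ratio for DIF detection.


Odds_A = 79/64 = 1.2344
Odds_B = 25/35 = 0.7143
OR = Odds_A / Odds_B = 1.2344 / 0.7143
Exactly, OR = (79 * 35) / (64 * 25) = 2765 / 1600
OR = 1.7281

1.7281


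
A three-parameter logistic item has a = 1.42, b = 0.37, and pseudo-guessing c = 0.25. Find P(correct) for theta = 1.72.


logit = 1.42*(1.72 - 0.37) = 1.917
P* = 1/(1 + exp(-1.917)) = 0.8718
P = 0.25 + (1 - 0.25) * 0.8718
P = 0.9039

0.9039


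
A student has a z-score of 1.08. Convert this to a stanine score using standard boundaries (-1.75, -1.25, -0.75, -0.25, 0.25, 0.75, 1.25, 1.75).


Stanine boundaries: [-1.75, -1.25, -0.75, -0.25, 0.25, 0.75, 1.25, 1.75]
z = 1.08
Check each boundary:
  z >= -1.75 -> could be stanine 2
  z >= -1.25 -> could be stanine 3
  z >= -0.75 -> could be stanine 4
  z >= -0.25 -> could be stanine 5
  z >= 0.25 -> could be stanine 6
  z >= 0.75 -> could be stanine 7
  z < 1.25
  z < 1.75
Highest qualifying boundary gives stanine = 7

7


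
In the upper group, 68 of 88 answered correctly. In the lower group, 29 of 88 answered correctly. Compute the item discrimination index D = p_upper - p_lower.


p_upper = 68/88 = 0.7727
p_lower = 29/88 = 0.3295
D = 0.7727 - 0.3295 = 0.4432

0.4432


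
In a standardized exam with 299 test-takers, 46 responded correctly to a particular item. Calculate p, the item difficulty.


Item difficulty p = number correct / total examinees
p = 46 / 299
p = 0.1538

0.1538


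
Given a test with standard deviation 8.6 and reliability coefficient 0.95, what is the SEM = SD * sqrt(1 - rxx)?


SEM = SD * sqrt(1 - rxx)
SEM = 8.6 * sqrt(1 - 0.95)
SEM = 8.6 * sqrt(0.05) = 8.6 * 0.223607
SEM = 1.923

1.923


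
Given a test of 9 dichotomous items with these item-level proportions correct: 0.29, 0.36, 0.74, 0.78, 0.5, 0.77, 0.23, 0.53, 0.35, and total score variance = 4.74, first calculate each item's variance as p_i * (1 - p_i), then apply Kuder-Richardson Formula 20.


For each item, compute p_i * q_i:
  Item 1: 0.29 * 0.71 = 0.2059
  Item 2: 0.36 * 0.64 = 0.2304
  Item 3: 0.74 * 0.26 = 0.1924
  Item 4: 0.78 * 0.22 = 0.1716
  Item 5: 0.5 * 0.5 = 0.25
  Item 6: 0.77 * 0.23 = 0.1771
  Item 7: 0.23 * 0.77 = 0.1771
  Item 8: 0.53 * 0.47 = 0.2491
  Item 9: 0.35 * 0.65 = 0.2275
Sum(p_i * q_i) = 0.2059 + 0.2304 + 0.1924 + 0.1716 + 0.25 + 0.1771 + 0.1771 + 0.2491 + 0.2275 = 1.8811
KR-20 = (k/(k-1)) * (1 - Sum(p_i*q_i) / Var_total)
= (9/8) * (1 - 1.8811/4.74)
= 1.125 * 0.6031
KR-20 = 0.6785

0.6785


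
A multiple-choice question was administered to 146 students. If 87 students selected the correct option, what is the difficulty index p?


Item difficulty p = number correct / total examinees
p = 87 / 146
p = 0.5959

0.5959


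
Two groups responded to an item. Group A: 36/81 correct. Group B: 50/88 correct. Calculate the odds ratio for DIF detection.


Odds_A = 36/45 = 0.8
Odds_B = 50/38 = 1.3158
OR = Odds_A / Odds_B = 0.8 / 1.3158
Exactly, OR = (36 * 38) / (45 * 50) = 1368 / 2250
OR = 0.608

0.608


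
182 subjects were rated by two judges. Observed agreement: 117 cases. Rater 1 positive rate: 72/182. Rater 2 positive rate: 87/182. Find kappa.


P_o = 117/182 = 0.642857
P_e = (72*87 + 110*95) / 33124 = 0.504589
kappa = (P_o - P_e) / (1 - P_e)
kappa = (0.642857 - 0.504589) / (1 - 0.504589)
kappa = 0.2791

0.2791


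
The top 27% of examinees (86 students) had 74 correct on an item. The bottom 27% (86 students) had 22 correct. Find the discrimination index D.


p_upper = 74/86 = 0.8605
p_lower = 22/86 = 0.2558
D = 0.8605 - 0.2558 = 0.6047

0.6047


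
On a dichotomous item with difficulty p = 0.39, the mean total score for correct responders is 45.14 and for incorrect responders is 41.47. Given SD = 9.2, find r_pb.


q = 1 - p = 0.61
rpb = ((M1 - M0) / SD) * sqrt(p * q)
rpb = ((45.14 - 41.47) / 9.2) * sqrt(0.39 * 0.61)
rpb = 0.1946

0.1946


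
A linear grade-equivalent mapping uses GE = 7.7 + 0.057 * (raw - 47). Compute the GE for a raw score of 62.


raw - median = 62 - 47 = 15
slope * diff = 0.057 * 15 = 0.855
GE = 7.7 + 0.855
GE = 8.555

8.555


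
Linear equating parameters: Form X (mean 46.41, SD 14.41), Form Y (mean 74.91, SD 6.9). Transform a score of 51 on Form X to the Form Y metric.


slope = SD_Y / SD_X = 6.9 / 14.41 ~ 0.4788
intercept = mean_Y - slope * mean_X = 74.91 - (6.9 / 14.41) * 46.41 ~ 52.6873
Y = slope * X + intercept. To avoid rounding drift from the rounded slope/intercept, evaluate the equivalent form Y = mean_Y + SD_Y * (X - mean_X) / SD_X at full precision:
Y = 74.91 + 6.9 * (51 - 46.41) / 14.41
Y = 74.91 + 6.9 * 4.59 / 14.41
Y = 74.91 + 31.671 / 14.41
Y = 74.91 + 2.1978
Y = 77.1078

77.1078


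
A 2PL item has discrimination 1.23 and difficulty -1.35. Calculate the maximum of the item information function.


For 2PL, max info at theta = b = -1.35
I_max = a^2 / 4 = 1.23^2 / 4
= 1.5129 / 4
I_max = 0.3782

0.3782


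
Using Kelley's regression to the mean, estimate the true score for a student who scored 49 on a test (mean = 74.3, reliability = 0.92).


T_est = rxx * X + (1 - rxx) * mean
T_est = 0.92 * 49 + 0.08 * 74.3
T_est = 45.08 + 5.944
T_est = 51.024

51.024


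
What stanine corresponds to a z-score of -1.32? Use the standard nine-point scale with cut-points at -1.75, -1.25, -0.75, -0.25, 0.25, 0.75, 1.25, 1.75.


Stanine boundaries: [-1.75, -1.25, -0.75, -0.25, 0.25, 0.75, 1.25, 1.75]
z = -1.32
Check each boundary:
  z >= -1.75 -> could be stanine 2
  z < -1.25
  z < -0.75
  z < -0.25
  z < 0.25
  z < 0.75
  z < 1.25
  z < 1.75
Highest qualifying boundary gives stanine = 2

2


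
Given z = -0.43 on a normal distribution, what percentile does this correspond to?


CDF(z) = 0.5 * (1 + erf(z/sqrt(2)))
erf(-0.3041) = -0.3328
CDF = 0.3336
Percentile rank = 0.3336 * 100 = 33.36

33.36


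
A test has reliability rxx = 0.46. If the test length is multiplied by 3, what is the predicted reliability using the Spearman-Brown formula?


r_new = (n * rxx) / (1 + (n-1) * rxx)
r_new = (3 * 0.46) / (1 + 2 * 0.46)
r_new = 1.38 / 1.92
r_new = 0.7188

0.7188


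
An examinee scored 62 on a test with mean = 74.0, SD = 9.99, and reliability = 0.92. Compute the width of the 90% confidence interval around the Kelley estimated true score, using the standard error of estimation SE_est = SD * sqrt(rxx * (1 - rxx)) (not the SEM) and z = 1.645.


True score estimate = 0.92*62 + 0.08*74.0 = 62.96
SE_est = SD * sqrt(rxx * (1 - rxx)) = 9.99 * sqrt(0.92 * 0.08) = 9.99 * sqrt(0.0736) = 2.710219
CI = T_est +/- z * SE_est, so width = 2 * z * SE_est = 2 * 1.645 * 2.710219
Width = 8.9166

8.9166


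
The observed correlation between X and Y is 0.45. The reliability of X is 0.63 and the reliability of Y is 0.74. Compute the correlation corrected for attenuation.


r_corrected = rxy / sqrt(rxx * ryy)
= 0.45 / sqrt(0.63 * 0.74)
= 0.45 / sqrt(0.4662)
= 0.45 / 0.682788
r_corrected = 0.6591

0.6591


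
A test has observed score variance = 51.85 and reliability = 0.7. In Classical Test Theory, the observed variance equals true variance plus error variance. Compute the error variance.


var_true = rxx * var_obs = 0.7 * 51.85 = 36.295
var_error = var_obs - var_true
var_error = 51.85 - 36.295
var_error = 15.555

15.555


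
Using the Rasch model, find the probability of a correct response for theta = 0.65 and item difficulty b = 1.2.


theta - b = 0.65 - 1.2 = -0.55
exp(-(theta - b)) = exp(0.55) = 1.7333
P = 1 / (1 + 1.7333)
P = 0.3659

0.3659


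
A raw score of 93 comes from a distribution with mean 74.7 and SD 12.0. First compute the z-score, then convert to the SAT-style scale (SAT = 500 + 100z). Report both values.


z = (X - mean) / SD = (93 - 74.7) / 12.0
z = 18.3 / 12.0
z = 1.525
SAT-scale = SAT = 500 + 100z
Carry z at full precision (z = 18.3 / 12.0) into the conversion:
SAT-scale = 500 + 100 * (18.3 / 12.0) = 500 + 1830 / 12.0
SAT-scale = 500 + 152.5
SAT-scale = 652.5

652.5


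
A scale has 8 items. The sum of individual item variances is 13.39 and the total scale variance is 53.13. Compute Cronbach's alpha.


alpha = (k/(k-1)) * (1 - sum(si^2)/s_total^2)
= (8/7) * (1 - 13.39/53.13)
alpha = 0.8548

0.8548


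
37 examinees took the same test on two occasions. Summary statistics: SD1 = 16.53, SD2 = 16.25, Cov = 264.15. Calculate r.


r = cov(X,Y) / (SD_X * SD_Y)
r = 264.15 / (16.53 * 16.25)
r = 264.15 / 268.6125
r = 0.9834

0.9834


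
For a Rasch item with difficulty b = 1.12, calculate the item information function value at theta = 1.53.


P = 1/(1+exp(-(1.53-1.12))) = 0.6011
I = P*(1-P) = 0.6011 * 0.3989
I = 0.2398

0.2398


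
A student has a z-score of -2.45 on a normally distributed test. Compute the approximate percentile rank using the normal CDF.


CDF(z) = 0.5 * (1 + erf(z/sqrt(2)))
erf(-1.7324) = -0.9857
CDF = 0.0071
Percentile rank = 0.0071 * 100 = 0.71

0.71


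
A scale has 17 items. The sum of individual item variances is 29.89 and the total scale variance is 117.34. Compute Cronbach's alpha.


alpha = (k/(k-1)) * (1 - sum(si^2)/s_total^2)
= (17/16) * (1 - 29.89/117.34)
alpha = 0.7918

0.7918


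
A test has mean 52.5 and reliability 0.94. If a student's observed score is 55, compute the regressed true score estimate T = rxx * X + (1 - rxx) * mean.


T_est = rxx * X + (1 - rxx) * mean
T_est = 0.94 * 55 + 0.06 * 52.5
T_est = 51.7 + 3.15
T_est = 54.85

54.85


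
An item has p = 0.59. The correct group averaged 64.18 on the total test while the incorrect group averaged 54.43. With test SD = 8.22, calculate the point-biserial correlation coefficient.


q = 1 - p = 0.41
rpb = ((M1 - M0) / SD) * sqrt(p * q)
rpb = ((64.18 - 54.43) / 8.22) * sqrt(0.59 * 0.41)
rpb = 0.5834

0.5834


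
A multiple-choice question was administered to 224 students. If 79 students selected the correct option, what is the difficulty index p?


Item difficulty p = number correct / total examinees
p = 79 / 224
p = 0.3527

0.3527


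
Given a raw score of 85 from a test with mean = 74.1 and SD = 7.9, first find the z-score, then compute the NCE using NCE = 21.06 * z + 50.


z = (X - mean) / SD = (85 - 74.1) / 7.9
z = 10.9 / 7.9
z = 1.3797
NCE = NCE = 21.06z + 50
Carry z at full precision (z = 10.9 / 7.9) into the conversion:
NCE = 21.06 * (10.9 / 7.9) + 50 = 229.554 / 7.9 + 50
NCE = 29.0575 + 50
NCE = 79.0575

79.0575


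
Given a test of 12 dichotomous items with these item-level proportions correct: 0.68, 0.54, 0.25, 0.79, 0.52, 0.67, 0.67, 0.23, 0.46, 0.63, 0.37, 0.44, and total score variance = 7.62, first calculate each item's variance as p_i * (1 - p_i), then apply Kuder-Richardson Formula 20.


For each item, compute p_i * q_i:
  Item 1: 0.68 * 0.32 = 0.2176
  Item 2: 0.54 * 0.46 = 0.2484
  Item 3: 0.25 * 0.75 = 0.1875
  Item 4: 0.79 * 0.21 = 0.1659
  Item 5: 0.52 * 0.48 = 0.2496
  Item 6: 0.67 * 0.33 = 0.2211
  Item 7: 0.67 * 0.33 = 0.2211
  Item 8: 0.23 * 0.77 = 0.1771
  Item 9: 0.46 * 0.54 = 0.2484
  Item 10: 0.63 * 0.37 = 0.2331
  Item 11: 0.37 * 0.63 = 0.2331
  Item 12: 0.44 * 0.56 = 0.2464
Sum(p_i * q_i) = 0.2176 + 0.2484 + 0.1875 + 0.1659 + 0.2496 + 0.2211 + 0.2211 + 0.1771 + 0.2484 + 0.2331 + 0.2331 + 0.2464 = 2.6493
KR-20 = (k/(k-1)) * (1 - Sum(p_i*q_i) / Var_total)
= (12/11) * (1 - 2.6493/7.62)
= 1.0909 * 0.6523
KR-20 = 0.7116

0.7116


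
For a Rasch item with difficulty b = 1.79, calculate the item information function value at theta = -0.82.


P = 1/(1+exp(-(-0.82-1.79))) = 0.0685
I = P*(1-P) = 0.0685 * 0.9315
I = 0.0638

0.0638


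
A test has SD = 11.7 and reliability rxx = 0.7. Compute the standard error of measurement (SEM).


SEM = SD * sqrt(1 - rxx)
SEM = 11.7 * sqrt(1 - 0.7)
SEM = 11.7 * sqrt(0.3) = 11.7 * 0.547723
SEM = 6.4084

6.4084


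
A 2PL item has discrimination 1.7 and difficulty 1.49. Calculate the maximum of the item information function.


For 2PL, max info at theta = b = 1.49
I_max = a^2 / 4 = 1.7^2 / 4
= 2.89 / 4
I_max = 0.7225

0.7225


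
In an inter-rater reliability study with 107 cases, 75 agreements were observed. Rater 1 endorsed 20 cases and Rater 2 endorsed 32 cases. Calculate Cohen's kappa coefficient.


P_o = 75/107 = 0.700935
P_e = (20*32 + 87*75) / 11449 = 0.625819
kappa = (P_o - P_e) / (1 - P_e)
kappa = (0.700935 - 0.625819) / (1 - 0.625819)
kappa = 0.2007

0.2007


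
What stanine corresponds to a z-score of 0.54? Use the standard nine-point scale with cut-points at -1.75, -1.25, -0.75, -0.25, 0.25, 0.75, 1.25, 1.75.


Stanine boundaries: [-1.75, -1.25, -0.75, -0.25, 0.25, 0.75, 1.25, 1.75]
z = 0.54
Check each boundary:
  z >= -1.75 -> could be stanine 2
  z >= -1.25 -> could be stanine 3
  z >= -0.75 -> could be stanine 4
  z >= -0.25 -> could be stanine 5
  z >= 0.25 -> could be stanine 6
  z < 0.75
  z < 1.25
  z < 1.75
Highest qualifying boundary gives stanine = 6

6


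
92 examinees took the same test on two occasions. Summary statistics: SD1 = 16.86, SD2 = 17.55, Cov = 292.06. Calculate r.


r = cov(X,Y) / (SD_X * SD_Y)
r = 292.06 / (16.86 * 17.55)
r = 292.06 / 295.893
r = 0.987

0.987


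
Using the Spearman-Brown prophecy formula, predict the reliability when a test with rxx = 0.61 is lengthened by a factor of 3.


r_new = (n * rxx) / (1 + (n-1) * rxx)
r_new = (3 * 0.61) / (1 + 2 * 0.61)
r_new = 1.83 / 2.22
r_new = 0.8243

0.8243


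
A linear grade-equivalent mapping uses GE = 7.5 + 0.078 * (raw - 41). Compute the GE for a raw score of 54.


raw - median = 54 - 41 = 13
slope * diff = 0.078 * 13 = 1.014
GE = 7.5 + 1.014
GE = 8.514

8.514


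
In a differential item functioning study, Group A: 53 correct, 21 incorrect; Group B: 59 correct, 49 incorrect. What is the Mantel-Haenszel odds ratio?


Odds_A = 53/21 = 2.5238
Odds_B = 59/49 = 1.2041
OR = Odds_A / Odds_B = 2.5238 / 1.2041
Exactly, OR = (53 * 49) / (21 * 59) = 2597 / 1239
OR = 2.096

2.096


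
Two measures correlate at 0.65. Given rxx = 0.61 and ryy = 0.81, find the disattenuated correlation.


r_corrected = rxy / sqrt(rxx * ryy)
= 0.65 / sqrt(0.61 * 0.81)
= 0.65 / sqrt(0.4941)
= 0.65 / 0.702922
r_corrected = 0.9247

0.9247


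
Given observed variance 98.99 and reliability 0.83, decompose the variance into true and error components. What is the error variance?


var_true = rxx * var_obs = 0.83 * 98.99 = 82.1617
var_error = var_obs - var_true
var_error = 98.99 - 82.1617
var_error = 16.8283

16.8283


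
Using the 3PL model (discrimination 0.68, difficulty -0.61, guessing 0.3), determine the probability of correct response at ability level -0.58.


logit = 0.68*(-0.58 - -0.61) = 0.0204
P* = 1/(1 + exp(-0.0204)) = 0.5051
P = 0.3 + (1 - 0.3) * 0.5051
P = 0.6536

0.6536


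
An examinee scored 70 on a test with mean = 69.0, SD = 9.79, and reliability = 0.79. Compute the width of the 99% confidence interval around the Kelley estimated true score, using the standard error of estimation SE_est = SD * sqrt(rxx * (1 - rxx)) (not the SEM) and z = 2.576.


True score estimate = 0.79*70 + 0.21*69.0 = 69.79
SE_est = SD * sqrt(rxx * (1 - rxx)) = 9.79 * sqrt(0.79 * 0.21) = 9.79 * sqrt(0.1659) = 3.987548
CI = T_est +/- z * SE_est, so width = 2 * z * SE_est = 2 * 2.576 * 3.987548
Width = 20.5438

20.5438


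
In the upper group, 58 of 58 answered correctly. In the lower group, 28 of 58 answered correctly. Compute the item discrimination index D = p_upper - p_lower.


p_upper = 58/58 = 1.0
p_lower = 28/58 = 0.4828
D = 1.0 - 0.4828 = 0.5172

0.5172


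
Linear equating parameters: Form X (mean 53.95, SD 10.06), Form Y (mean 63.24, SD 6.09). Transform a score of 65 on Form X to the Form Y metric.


slope = SD_Y / SD_X = 6.09 / 10.06 ~ 0.6054
intercept = mean_Y - slope * mean_X = 63.24 - (6.09 / 10.06) * 53.95 ~ 30.5804
Y = slope * X + intercept. To avoid rounding drift from the rounded slope/intercept, evaluate the equivalent form Y = mean_Y + SD_Y * (X - mean_X) / SD_X at full precision:
Y = 63.24 + 6.09 * (65 - 53.95) / 10.06
Y = 63.24 + 6.09 * 11.05 / 10.06
Y = 63.24 + 67.2945 / 10.06
Y = 63.24 + 6.6893
Y = 69.9293

69.9293


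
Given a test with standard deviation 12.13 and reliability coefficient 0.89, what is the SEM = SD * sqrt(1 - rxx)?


SEM = SD * sqrt(1 - rxx)
SEM = 12.13 * sqrt(1 - 0.89)
SEM = 12.13 * sqrt(0.11) = 12.13 * 0.331662
SEM = 4.0231

4.0231


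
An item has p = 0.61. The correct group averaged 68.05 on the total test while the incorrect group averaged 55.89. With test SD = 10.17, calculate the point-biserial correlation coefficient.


q = 1 - p = 0.39
rpb = ((M1 - M0) / SD) * sqrt(p * q)
rpb = ((68.05 - 55.89) / 10.17) * sqrt(0.61 * 0.39)
rpb = 0.5832

0.5832


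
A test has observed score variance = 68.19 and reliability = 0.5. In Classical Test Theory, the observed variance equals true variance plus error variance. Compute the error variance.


var_true = rxx * var_obs = 0.5 * 68.19 = 34.095
var_error = var_obs - var_true
var_error = 68.19 - 34.095
var_error = 34.095

34.095


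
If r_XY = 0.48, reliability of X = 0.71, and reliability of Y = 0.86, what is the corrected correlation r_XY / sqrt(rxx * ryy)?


r_corrected = rxy / sqrt(rxx * ryy)
= 0.48 / sqrt(0.71 * 0.86)
= 0.48 / sqrt(0.6106)
= 0.48 / 0.781409
r_corrected = 0.6143

0.6143


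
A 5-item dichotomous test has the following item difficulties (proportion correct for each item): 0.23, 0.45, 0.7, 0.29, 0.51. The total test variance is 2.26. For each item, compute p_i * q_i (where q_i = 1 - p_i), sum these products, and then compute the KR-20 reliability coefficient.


For each item, compute p_i * q_i:
  Item 1: 0.23 * 0.77 = 0.1771
  Item 2: 0.45 * 0.55 = 0.2475
  Item 3: 0.7 * 0.3 = 0.21
  Item 4: 0.29 * 0.71 = 0.2059
  Item 5: 0.51 * 0.49 = 0.2499
Sum(p_i * q_i) = 0.1771 + 0.2475 + 0.21 + 0.2059 + 0.2499 = 1.0904
KR-20 = (k/(k-1)) * (1 - Sum(p_i*q_i) / Var_total)
= (5/4) * (1 - 1.0904/2.26)
= 1.25 * 0.5175
KR-20 = 0.6469

0.6469


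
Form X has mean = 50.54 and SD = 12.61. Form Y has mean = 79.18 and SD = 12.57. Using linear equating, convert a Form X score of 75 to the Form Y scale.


slope = SD_Y / SD_X = 12.57 / 12.61 ~ 0.9968
intercept = mean_Y - slope * mean_X = 79.18 - (12.57 / 12.61) * 50.54 ~ 28.8003
Y = slope * X + intercept. To avoid rounding drift from the rounded slope/intercept, evaluate the equivalent form Y = mean_Y + SD_Y * (X - mean_X) / SD_X at full precision:
Y = 79.18 + 12.57 * (75 - 50.54) / 12.61
Y = 79.18 + 12.57 * 24.46 / 12.61
Y = 79.18 + 307.4622 / 12.61
Y = 79.18 + 24.3824
Y = 103.5624

103.5624


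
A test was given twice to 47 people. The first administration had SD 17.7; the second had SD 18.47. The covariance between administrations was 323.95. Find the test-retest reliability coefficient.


r = cov(X,Y) / (SD_X * SD_Y)
r = 323.95 / (17.7 * 18.47)
r = 323.95 / 326.919
r = 0.9909

0.9909


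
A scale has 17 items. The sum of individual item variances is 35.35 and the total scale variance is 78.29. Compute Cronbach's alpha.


alpha = (k/(k-1)) * (1 - sum(si^2)/s_total^2)
= (17/16) * (1 - 35.35/78.29)
alpha = 0.5828

0.5828


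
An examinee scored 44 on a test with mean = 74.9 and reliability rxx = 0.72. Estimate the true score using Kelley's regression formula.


T_est = rxx * X + (1 - rxx) * mean
T_est = 0.72 * 44 + 0.28 * 74.9
T_est = 31.68 + 20.972
T_est = 52.652

52.652


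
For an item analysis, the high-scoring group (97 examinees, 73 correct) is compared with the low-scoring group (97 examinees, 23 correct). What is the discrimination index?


p_upper = 73/97 = 0.7526
p_lower = 23/97 = 0.2371
D = 0.7526 - 0.2371 = 0.5155

0.5155


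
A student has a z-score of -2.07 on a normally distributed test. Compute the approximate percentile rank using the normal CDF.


CDF(z) = 0.5 * (1 + erf(z/sqrt(2)))
erf(-1.4637) = -0.9615
CDF = 0.0192
Percentile rank = 0.0192 * 100 = 1.92

1.92


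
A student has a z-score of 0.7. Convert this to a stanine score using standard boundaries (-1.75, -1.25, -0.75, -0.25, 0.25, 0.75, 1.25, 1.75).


Stanine boundaries: [-1.75, -1.25, -0.75, -0.25, 0.25, 0.75, 1.25, 1.75]
z = 0.7
Check each boundary:
  z >= -1.75 -> could be stanine 2
  z >= -1.25 -> could be stanine 3
  z >= -0.75 -> could be stanine 4
  z >= -0.25 -> could be stanine 5
  z >= 0.25 -> could be stanine 6
  z < 0.75
  z < 1.25
  z < 1.75
Highest qualifying boundary gives stanine = 6

6


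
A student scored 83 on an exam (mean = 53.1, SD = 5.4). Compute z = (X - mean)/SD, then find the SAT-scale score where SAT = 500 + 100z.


z = (X - mean) / SD = (83 - 53.1) / 5.4
z = 29.9 / 5.4
z = 5.537
SAT-scale = SAT = 500 + 100z
Carry z at full precision (z = 29.9 / 5.4) into the conversion:
SAT-scale = 500 + 100 * (29.9 / 5.4) = 500 + 2990 / 5.4
SAT-scale = 500 + 553.7037
SAT-scale = 1053.7037

1053.7037


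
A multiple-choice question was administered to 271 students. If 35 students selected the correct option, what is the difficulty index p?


Item difficulty p = number correct / total examinees
p = 35 / 271
p = 0.1292

0.1292


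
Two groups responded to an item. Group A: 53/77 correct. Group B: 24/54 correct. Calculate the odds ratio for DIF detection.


Odds_A = 53/24 = 2.2083
Odds_B = 24/30 = 0.8
OR = Odds_A / Odds_B = 2.2083 / 0.8
Exactly, OR = (53 * 30) / (24 * 24) = 1590 / 576
OR = 2.7604

2.7604


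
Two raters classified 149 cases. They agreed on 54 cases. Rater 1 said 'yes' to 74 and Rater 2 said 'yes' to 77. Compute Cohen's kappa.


P_o = 54/149 = 0.362416
P_e = (74*77 + 75*72) / 22201 = 0.499887
kappa = (P_o - P_e) / (1 - P_e)
kappa = (0.362416 - 0.499887) / (1 - 0.499887)
kappa = -0.2749

-0.2749


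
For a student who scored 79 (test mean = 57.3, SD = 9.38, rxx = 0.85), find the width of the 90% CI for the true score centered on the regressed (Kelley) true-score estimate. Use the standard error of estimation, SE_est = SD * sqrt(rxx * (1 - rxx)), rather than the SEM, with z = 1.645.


True score estimate = 0.85*79 + 0.15*57.3 = 75.745
SE_est = SD * sqrt(rxx * (1 - rxx)) = 9.38 * sqrt(0.85 * 0.15) = 9.38 * sqrt(0.1275) = 3.34933
CI = T_est +/- z * SE_est, so width = 2 * z * SE_est = 2 * 1.645 * 3.34933
Width = 11.0193

11.0193


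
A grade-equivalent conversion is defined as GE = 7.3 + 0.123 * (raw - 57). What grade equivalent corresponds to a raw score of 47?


raw - median = 47 - 57 = -10
slope * diff = 0.123 * -10 = -1.23
GE = 7.3 + -1.23
GE = 6.07

6.07


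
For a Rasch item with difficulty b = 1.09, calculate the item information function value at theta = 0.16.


P = 1/(1+exp(-(0.16-1.09))) = 0.2829
I = P*(1-P) = 0.2829 * 0.7171
I = 0.2029

0.2029


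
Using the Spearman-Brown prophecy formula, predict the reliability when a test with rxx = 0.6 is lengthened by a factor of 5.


r_new = (n * rxx) / (1 + (n-1) * rxx)
r_new = (5 * 0.6) / (1 + 4 * 0.6)
r_new = 3.0 / 3.4
r_new = 0.8824

0.8824


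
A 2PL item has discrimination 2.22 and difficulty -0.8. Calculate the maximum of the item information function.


For 2PL, max info at theta = b = -0.8
I_max = a^2 / 4 = 2.22^2 / 4
= 4.9284 / 4
I_max = 1.2321

1.2321


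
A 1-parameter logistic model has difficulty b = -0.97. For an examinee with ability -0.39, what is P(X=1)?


theta - b = -0.39 - -0.97 = 0.58
exp(-(theta - b)) = exp(-0.58) = 0.5599
P = 1 / (1 + 0.5599)
P = 0.6411

0.6411


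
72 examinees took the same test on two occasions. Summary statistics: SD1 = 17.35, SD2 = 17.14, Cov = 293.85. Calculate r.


r = cov(X,Y) / (SD_X * SD_Y)
r = 293.85 / (17.35 * 17.14)
r = 293.85 / 297.379
r = 0.9881

0.9881


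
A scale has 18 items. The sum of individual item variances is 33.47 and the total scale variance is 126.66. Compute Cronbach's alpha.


alpha = (k/(k-1)) * (1 - sum(si^2)/s_total^2)
= (18/17) * (1 - 33.47/126.66)
alpha = 0.779

0.779


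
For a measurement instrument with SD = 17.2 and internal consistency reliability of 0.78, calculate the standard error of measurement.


SEM = SD * sqrt(1 - rxx)
SEM = 17.2 * sqrt(1 - 0.78)
SEM = 17.2 * sqrt(0.22) = 17.2 * 0.469042
SEM = 8.0675

8.0675


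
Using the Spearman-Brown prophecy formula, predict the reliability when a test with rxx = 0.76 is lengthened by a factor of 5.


r_new = (n * rxx) / (1 + (n-1) * rxx)
r_new = (5 * 0.76) / (1 + 4 * 0.76)
r_new = 3.8 / 4.04
r_new = 0.9406

0.9406


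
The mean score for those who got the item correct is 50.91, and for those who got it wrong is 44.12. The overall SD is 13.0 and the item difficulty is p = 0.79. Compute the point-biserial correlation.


q = 1 - p = 0.21
rpb = ((M1 - M0) / SD) * sqrt(p * q)
rpb = ((50.91 - 44.12) / 13.0) * sqrt(0.79 * 0.21)
rpb = 0.2127

0.2127


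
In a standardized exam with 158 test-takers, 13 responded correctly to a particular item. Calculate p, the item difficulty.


Item difficulty p = number correct / total examinees
p = 13 / 158
p = 0.0823

0.0823


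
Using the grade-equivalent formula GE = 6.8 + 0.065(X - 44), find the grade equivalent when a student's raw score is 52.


raw - median = 52 - 44 = 8
slope * diff = 0.065 * 8 = 0.52
GE = 6.8 + 0.52
GE = 7.32

7.32


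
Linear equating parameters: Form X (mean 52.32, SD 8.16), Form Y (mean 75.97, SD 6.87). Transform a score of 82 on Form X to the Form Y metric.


slope = SD_Y / SD_X = 6.87 / 8.16 ~ 0.8419
intercept = mean_Y - slope * mean_X = 75.97 - (6.87 / 8.16) * 52.32 ~ 31.9212
Y = slope * X + intercept. To avoid rounding drift from the rounded slope/intercept, evaluate the equivalent form Y = mean_Y + SD_Y * (X - mean_X) / SD_X at full precision:
Y = 75.97 + 6.87 * (82 - 52.32) / 8.16
Y = 75.97 + 6.87 * 29.68 / 8.16
Y = 75.97 + 203.9016 / 8.16
Y = 75.97 + 24.9879
Y = 100.9579

100.9579


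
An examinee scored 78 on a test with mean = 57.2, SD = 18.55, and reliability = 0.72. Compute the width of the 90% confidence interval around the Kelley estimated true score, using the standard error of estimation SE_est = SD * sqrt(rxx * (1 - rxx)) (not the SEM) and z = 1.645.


True score estimate = 0.72*78 + 0.28*57.2 = 72.176
SE_est = SD * sqrt(rxx * (1 - rxx)) = 18.55 * sqrt(0.72 * 0.28) = 18.55 * sqrt(0.2016) = 8.328929
CI = T_est +/- z * SE_est, so width = 2 * z * SE_est = 2 * 1.645 * 8.328929
Width = 27.4022

27.4022


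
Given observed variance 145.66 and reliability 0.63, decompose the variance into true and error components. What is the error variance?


var_true = rxx * var_obs = 0.63 * 145.66 = 91.7658
var_error = var_obs - var_true
var_error = 145.66 - 91.7658
var_error = 53.8942

53.8942


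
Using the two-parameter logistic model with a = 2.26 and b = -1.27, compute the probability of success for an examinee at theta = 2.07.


a*(theta - b) = 2.26 * (2.07 - -1.27) = 7.5484
exp(-7.5484) = 0.0005
P = 1 / (1 + 0.0005)
P = 0.9995

0.9995


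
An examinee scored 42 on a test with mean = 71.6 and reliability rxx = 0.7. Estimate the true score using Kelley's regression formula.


T_est = rxx * X + (1 - rxx) * mean
T_est = 0.7 * 42 + 0.3 * 71.6
T_est = 29.4 + 21.48
T_est = 50.88

50.88


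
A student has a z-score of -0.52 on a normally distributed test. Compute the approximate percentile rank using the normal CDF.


CDF(z) = 0.5 * (1 + erf(z/sqrt(2)))
erf(-0.3677) = -0.3969
CDF = 0.3015
Percentile rank = 0.3015 * 100 = 30.15

30.15


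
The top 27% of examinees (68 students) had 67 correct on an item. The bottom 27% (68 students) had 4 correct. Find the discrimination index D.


p_upper = 67/68 = 0.9853
p_lower = 4/68 = 0.0588
D = 0.9853 - 0.0588 = 0.9265

0.9265
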